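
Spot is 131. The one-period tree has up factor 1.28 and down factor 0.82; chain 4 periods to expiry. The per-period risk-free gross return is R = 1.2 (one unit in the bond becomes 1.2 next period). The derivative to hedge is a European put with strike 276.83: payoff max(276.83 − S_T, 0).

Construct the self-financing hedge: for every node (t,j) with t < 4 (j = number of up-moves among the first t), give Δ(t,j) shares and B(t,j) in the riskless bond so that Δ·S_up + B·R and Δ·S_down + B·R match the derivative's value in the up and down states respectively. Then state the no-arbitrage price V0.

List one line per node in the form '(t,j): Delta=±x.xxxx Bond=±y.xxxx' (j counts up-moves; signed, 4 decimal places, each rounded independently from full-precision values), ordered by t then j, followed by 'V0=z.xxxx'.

Risk-neutral probability p* = (R−d)/(u−d) = (1.2−0.82)/(1.28−0.82) = 0.8261.
Payoff layer (t=4): V(4,0)=217.6020, V(4,1)=184.3766, V(4,2)=132.5125, V(4,3)=51.5539, V(4,4)=0.0000
(3,0): S=72.2292. Δ = (V_up−V_dn)/(S_up−S_dn) = (184.3766−217.6020)/(92.4534−59.2280) = -1.0000. V = [p*·184.3766 + (1−p*)·217.6020]/1.2 = 158.4625. B = V − Δ·S = 230.6917.
(3,1): S=112.7480. Δ = (V_up−V_dn)/(S_up−S_dn) = (132.5125−184.3766)/(144.3175−92.4534) = -1.0000. V = [p*·132.5125 + (1−p*)·184.3766]/1.2 = 117.9436. B = V − Δ·S = 230.6917.
(3,2): S=175.9969. Δ = (V_up−V_dn)/(S_up−S_dn) = (51.5539−132.5125)/(225.2761−144.3175) = -1.0000. V = [p*·51.5539 + (1−p*)·132.5125]/1.2 = 54.6947. B = V − Δ·S = 230.6917.
(3,3): S=274.7269. Δ = (V_up−V_dn)/(S_up−S_dn) = (0.0000−51.5539)/(351.6504−225.2761) = -0.4079. V = [p*·0.0000 + (1−p*)·51.5539]/1.2 = 7.4716. B = V − Δ·S = 119.5453.
(2,0): S=88.0844. Δ = (V_up−V_dn)/(S_up−S_dn) = (117.9436−158.4625)/(112.7480−72.2292) = -1.0000. V = [p*·117.9436 + (1−p*)·158.4625]/1.2 = 104.1587. B = V − Δ·S = 192.2431.
(2,1): S=137.4976. Δ = (V_up−V_dn)/(S_up−S_dn) = (54.6947−117.9436)/(175.9969−112.7480) = -1.0000. V = [p*·54.6947 + (1−p*)·117.9436]/1.2 = 54.7455. B = V − Δ·S = 192.2431.
(2,2): S=214.6304. Δ = (V_up−V_dn)/(S_up−S_dn) = (7.4716−54.6947)/(274.7269−175.9969) = -0.4783. V = [p*·7.4716 + (1−p*)·54.6947]/1.2 = 13.0703. B = V − Δ·S = 115.7293.
(1,0): S=107.4200. Δ = (V_up−V_dn)/(S_up−S_dn) = (54.7455−104.1587)/(137.4976−88.0844) = -1.0000. V = [p*·54.7455 + (1−p*)·104.1587]/1.2 = 52.7825. B = V − Δ·S = 160.2025.
(1,1): S=167.6800. Δ = (V_up−V_dn)/(S_up−S_dn) = (13.0703−54.7455)/(214.6304−137.4976) = -0.5403. V = [p*·13.0703 + (1−p*)·54.7455]/1.2 = 16.9318. B = V − Δ·S = 107.5300.
(0,0): S=131.0000. Δ = (V_up−V_dn)/(S_up−S_dn) = (16.9318−52.7825)/(167.6800−107.4200) = -0.5949. V = [p*·16.9318 + (1−p*)·52.7825]/1.2 = 19.3056. B = V − Δ·S = 97.2421.
Each (Δ,B) replicates both successor values, so the strategy is self-financing and V0 is arbitrage-free.

(0,0): Delta=-0.5949 Bond=97.2421
(1,0): Delta=-1.0000 Bond=160.2025
(1,1): Delta=-0.5403 Bond=107.5300
(2,0): Delta=-1.0000 Bond=192.2431
(2,1): Delta=-1.0000 Bond=192.2431
(2,2): Delta=-0.4783 Bond=115.7293
(3,0): Delta=-1.0000 Bond=230.6917
(3,1): Delta=-1.0000 Bond=230.6917
(3,2): Delta=-1.0000 Bond=230.6917
(3,3): Delta=-0.4079 Bond=119.5453
V0=19.3056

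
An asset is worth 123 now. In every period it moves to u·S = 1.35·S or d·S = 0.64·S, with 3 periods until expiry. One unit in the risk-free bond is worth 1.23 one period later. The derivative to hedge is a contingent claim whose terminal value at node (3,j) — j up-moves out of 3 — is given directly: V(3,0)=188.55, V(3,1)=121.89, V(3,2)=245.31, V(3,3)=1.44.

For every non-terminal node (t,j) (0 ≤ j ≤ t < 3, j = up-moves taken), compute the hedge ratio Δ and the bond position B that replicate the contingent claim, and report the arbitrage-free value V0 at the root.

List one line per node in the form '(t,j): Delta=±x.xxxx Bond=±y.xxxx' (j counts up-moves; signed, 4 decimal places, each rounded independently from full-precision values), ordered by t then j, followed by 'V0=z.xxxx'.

No-arbitrage ⇒ martingale measure with p* = (R−d)/(u−d) = 0.8310.
Terminal values V(3,·): V(3,0)=188.5500, V(3,1)=121.8900, V(3,2)=245.3100, V(3,3)=1.4400
Node (2,0) S=50.3808: V=(p*·121.8900+(1−p*)·188.5500)/1.23=108.2573; Δ=(121.8900−188.5500)/(68.0141−32.2437)=-1.8636; B=V−Δ·S=202.1446
Node (2,1) S=106.2720: V=(p*·245.3100+(1−p*)·121.8900)/1.23=182.4799; Δ=(245.3100−121.8900)/(143.4672−68.0141)=1.6357; B=V−Δ·S=8.6489
Node (2,2) S=224.1675: V=(p*·1.4400+(1−p*)·245.3100)/1.23=34.6809; Δ=(1.4400−245.3100)/(302.6261−143.4672)=-1.5322; B=V−Δ·S=378.1597
Node (1,0) S=78.7200: V=(p*·182.4799+(1−p*)·108.2573)/1.23=138.1587; Δ=(182.4799−108.2573)/(106.2720−50.3808)=1.3280; B=V−Δ·S=33.6199
Node (1,1) S=166.0500: V=(p*·34.6809+(1−p*)·182.4799)/1.23=48.5049; Δ=(34.6809−182.4799)/(224.1675−106.2720)=-1.2536; B=V−Δ·S=256.6725
Node (0,0) S=123.0000: V=(p*·48.5049+(1−p*)·138.1587)/1.23=51.7542; Δ=(48.5049−138.1587)/(166.0500−78.7200)=-1.0266; B=V−Δ·S=178.0272
Self-financing check: at every node Δ·S+B equals the discounted successor values.

(0,0): Delta=-1.0266 Bond=178.0272
(1,0): Delta=1.3280 Bond=33.6199
(1,1): Delta=-1.2536 Bond=256.6725
(2,0): Delta=-1.8636 Bond=202.1446
(2,1): Delta=1.6357 Bond=8.6489
(2,2): Delta=-1.5322 Bond=378.1597
V0=51.7542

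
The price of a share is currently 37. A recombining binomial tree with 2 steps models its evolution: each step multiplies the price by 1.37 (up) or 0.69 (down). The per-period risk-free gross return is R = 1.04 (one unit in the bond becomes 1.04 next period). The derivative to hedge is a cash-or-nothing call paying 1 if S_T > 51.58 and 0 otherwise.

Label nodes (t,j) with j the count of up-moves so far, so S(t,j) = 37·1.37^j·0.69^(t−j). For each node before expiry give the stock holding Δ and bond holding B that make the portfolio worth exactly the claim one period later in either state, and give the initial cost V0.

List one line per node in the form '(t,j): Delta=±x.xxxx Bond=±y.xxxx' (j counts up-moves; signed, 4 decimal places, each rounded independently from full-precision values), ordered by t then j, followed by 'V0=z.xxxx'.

(0,0): Delta=0.0197 Bond=-0.4829
(1,0): Delta=0.0000 Bond=0.0000
(1,1): Delta=0.0290 Bond=-0.9757
V0=0.2449

No-arbitrage ⇒ martingale measure with p* = (R−d)/(u−d) = 0.5147.
At expiry t=2: V(2,0)=0.0000, V(2,1)=0.0000, V(2,2)=1.0000
Node (1,0) S=25.5300: V=(p*·0.0000+(1−p*)·0.0000)/1.04=0.0000; Δ=(0.0000−0.0000)/(34.9761−17.6157)=0.0000; B=V−Δ·S=0.0000
Node (1,1) S=50.6900: V=(p*·1.0000+(1−p*)·0.0000)/1.04=0.4949; Δ=(1.0000−0.0000)/(69.4453−34.9761)=0.0290; B=V−Δ·S=-0.9757
Node (0,0) S=37.0000: V=(p*·0.4949+(1−p*)·0.0000)/1.04=0.2449; Δ=(0.4949−0.0000)/(50.6900−25.5300)=0.0197; B=V−Δ·S=-0.4829
Check: Δ(0,0)·S0 + B(0,0) = 0.2449 = V0.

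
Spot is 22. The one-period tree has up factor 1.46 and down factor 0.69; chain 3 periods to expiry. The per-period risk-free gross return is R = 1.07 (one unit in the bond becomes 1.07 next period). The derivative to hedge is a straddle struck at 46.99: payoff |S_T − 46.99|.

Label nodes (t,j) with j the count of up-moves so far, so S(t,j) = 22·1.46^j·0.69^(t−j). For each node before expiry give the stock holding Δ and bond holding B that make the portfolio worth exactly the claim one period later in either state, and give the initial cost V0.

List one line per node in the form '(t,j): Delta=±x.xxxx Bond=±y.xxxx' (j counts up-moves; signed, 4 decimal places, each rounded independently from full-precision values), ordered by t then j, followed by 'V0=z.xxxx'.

The replicating-portfolio and risk-neutral prices coincide; use p* = (1.07−0.69)/(1.46−0.69) = 0.4935 for the latter.
At expiry t=3: V(3,0)=39.7628, V(3,1)=31.6977, V(3,2)=14.6323, V(3,3)=21.4770
(2,0): S=10.4742. Δ = (V_up−V_dn)/(S_up−S_dn) = (31.6977−39.7628)/(15.2923−7.2272) = -1.0000. V = [p*·31.6977 + (1−p*)·39.7628]/1.07 = 33.4417. B = V − Δ·S = 43.9159.
(2,1): S=22.1628. Δ = (V_up−V_dn)/(S_up−S_dn) = (14.6323−31.6977)/(32.3577−15.2923) = -1.0000. V = [p*·14.6323 + (1−p*)·31.6977]/1.07 = 21.7531. B = V − Δ·S = 43.9159.
(2,2): S=46.8952. Δ = (V_up−V_dn)/(S_up−S_dn) = (21.4770−14.6323)/(68.4670−32.3577) = 0.1896. V = [p*·21.4770 + (1−p*)·14.6323]/1.07 = 16.8320. B = V − Δ·S = 7.9428.
(1,0): S=15.1800. Δ = (V_up−V_dn)/(S_up−S_dn) = (21.7531−33.4417)/(22.1628−10.4742) = -1.0000. V = [p*·21.7531 + (1−p*)·33.4417]/1.07 = 25.8629. B = V − Δ·S = 41.0429.
(1,1): S=32.1200. Δ = (V_up−V_dn)/(S_up−S_dn) = (16.8320−21.7531)/(46.8952−22.1628) = -0.1990. V = [p*·16.8320 + (1−p*)·21.7531]/1.07 = 18.0603. B = V − Δ·S = 24.4513.
(0,0): S=22.0000. Δ = (V_up−V_dn)/(S_up−S_dn) = (18.0603−25.8629)/(32.1200−15.1800) = -0.4606. V = [p*·18.0603 + (1−p*)·25.8629]/1.07 = 20.5722. B = V − Δ·S = 30.7055.
Check: Δ(0,0)·S0 + B(0,0) = 20.5722 = V0.

(0,0): Delta=-0.4606 Bond=30.7055
(1,0): Delta=-1.0000 Bond=41.0429
(1,1): Delta=-0.1990 Bond=24.4513
(2,0): Delta=-1.0000 Bond=43.9159
(2,1): Delta=-1.0000 Bond=43.9159
(2,2): Delta=0.1896 Bond=7.9428
V0=20.5722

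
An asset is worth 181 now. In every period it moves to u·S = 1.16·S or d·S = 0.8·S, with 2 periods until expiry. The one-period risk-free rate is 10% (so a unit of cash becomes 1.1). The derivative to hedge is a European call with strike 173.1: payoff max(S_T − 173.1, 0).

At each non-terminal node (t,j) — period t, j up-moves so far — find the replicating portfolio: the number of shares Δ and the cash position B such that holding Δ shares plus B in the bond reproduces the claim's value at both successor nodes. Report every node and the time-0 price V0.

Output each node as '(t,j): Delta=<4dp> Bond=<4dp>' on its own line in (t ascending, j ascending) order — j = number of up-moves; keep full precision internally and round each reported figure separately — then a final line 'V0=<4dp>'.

The replicating-portfolio and risk-neutral prices coincide; use p* = (1.1−0.8)/(1.16−0.8) = 0.8333 for the latter.
At expiry t=2: V(2,0)=0.0000, V(2,1)=0.0000, V(2,2)=70.4536
Node (1,0) S=144.8000: V=(p*·0.0000+(1−p*)·0.0000)/1.1=0.0000; Δ=(0.0000−0.0000)/(167.9680−115.8400)=0.0000; B=V−Δ·S=0.0000
Node (1,1) S=209.9600: V=(p*·70.4536+(1−p*)·0.0000)/1.1=53.3739; Δ=(70.4536−0.0000)/(243.5536−167.9680)=0.9321; B=V−Δ·S=-142.3305
Node (0,0) S=181.0000: V=(p*·53.3739+(1−p*)·0.0000)/1.1=40.4348; Δ=(53.3739−0.0000)/(209.9600−144.8000)=0.8191; B=V−Δ·S=-107.8261
Check: Δ(0,0)·S0 + B(0,0) = 40.4348 = V0.

(0,0): Delta=0.8191 Bond=-107.8261
(1,0): Delta=0.0000 Bond=0.0000
(1,1): Delta=0.9321 Bond=-142.3305
V0=40.4348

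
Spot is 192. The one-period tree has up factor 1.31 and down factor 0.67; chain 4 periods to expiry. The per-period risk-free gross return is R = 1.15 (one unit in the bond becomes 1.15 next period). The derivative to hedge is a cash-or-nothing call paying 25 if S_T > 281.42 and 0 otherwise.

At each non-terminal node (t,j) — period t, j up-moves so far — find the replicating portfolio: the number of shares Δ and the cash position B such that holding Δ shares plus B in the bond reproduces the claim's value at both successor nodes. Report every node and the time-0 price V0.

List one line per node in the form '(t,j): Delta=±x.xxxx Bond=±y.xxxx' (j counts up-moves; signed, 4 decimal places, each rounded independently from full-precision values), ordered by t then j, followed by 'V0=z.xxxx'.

(0,0): Delta=0.0564 Bond=-0.2827
(1,0): Delta=0.1292 Bond=-9.6797
(1,1): Delta=0.0440 Bond=2.7932
(2,0): Delta=0.0000 Bond=0.0000
(2,1): Delta=0.1512 Bond=-14.8423
(2,2): Delta=0.0258 Bond=9.2303
(3,0): Delta=0.0000 Bond=0.0000
(3,1): Delta=0.0000 Bond=0.0000
(3,2): Delta=0.1769 Bond=-22.7582
(3,3): Delta=0.0000 Bond=21.7391
V0=10.5529

Since d<R<u, set p* = (R−d)/(u−d) = 0.7500; price each node as the discounted p*-expectation of its children.
Payoff layer (t=4): V(4,0)=0.0000, V(4,1)=0.0000, V(4,2)=0.0000, V(4,3)=25.0000, V(4,4)=25.0000
(3,0): S=57.7465. Δ = (V_up−V_dn)/(S_up−S_dn) = (0.0000−0.0000)/(75.6479−38.6902) = 0.0000. V = [p*·0.0000 + (1−p*)·0.0000]/1.15 = 0.0000. B = V − Δ·S = 0.0000.
(3,1): S=112.9073. Δ = (V_up−V_dn)/(S_up−S_dn) = (0.0000−0.0000)/(147.9086−75.6479) = 0.0000. V = [p*·0.0000 + (1−p*)·0.0000]/1.15 = 0.0000. B = V − Δ·S = 0.0000.
(3,2): S=220.7591. Δ = (V_up−V_dn)/(S_up−S_dn) = (25.0000−0.0000)/(289.1944−147.9086) = 0.1769. V = [p*·25.0000 + (1−p*)·0.0000]/1.15 = 16.3043. B = V − Δ·S = -22.7582.
(3,3): S=431.6335. Δ = (V_up−V_dn)/(S_up−S_dn) = (25.0000−25.0000)/(565.4398−289.1944) = 0.0000. V = [p*·25.0000 + (1−p*)·25.0000]/1.15 = 21.7391. B = V − Δ·S = 21.7391.
(2,0): S=86.1888. Δ = (V_up−V_dn)/(S_up−S_dn) = (0.0000−0.0000)/(112.9073−57.7465) = 0.0000. V = [p*·0.0000 + (1−p*)·0.0000]/1.15 = 0.0000. B = V − Δ·S = 0.0000.
(2,1): S=168.5184. Δ = (V_up−V_dn)/(S_up−S_dn) = (16.3043−0.0000)/(220.7591−112.9073) = 0.1512. V = [p*·16.3043 + (1−p*)·0.0000]/1.15 = 10.6333. B = V − Δ·S = -14.8423.
(2,2): S=329.4912. Δ = (V_up−V_dn)/(S_up−S_dn) = (21.7391−16.3043)/(431.6335−220.7591) = 0.0258. V = [p*·21.7391 + (1−p*)·16.3043]/1.15 = 17.7221. B = V − Δ·S = 9.2303.
(1,0): S=128.6400. Δ = (V_up−V_dn)/(S_up−S_dn) = (10.6333−0.0000)/(168.5184−86.1888) = 0.1292. V = [p*·10.6333 + (1−p*)·0.0000]/1.15 = 6.9347. B = V − Δ·S = -9.6797.
(1,1): S=251.5200. Δ = (V_up−V_dn)/(S_up−S_dn) = (17.7221−10.6333)/(329.4912−168.5184) = 0.0440. V = [p*·17.7221 + (1−p*)·10.6333]/1.15 = 13.8695. B = V − Δ·S = 2.7932.
(0,0): S=192.0000. Δ = (V_up−V_dn)/(S_up−S_dn) = (13.8695−6.9347)/(251.5200−128.6400) = 0.0564. V = [p*·13.8695 + (1−p*)·6.9347]/1.15 = 10.5529. B = V − Δ·S = -0.2827.
Self-financing check: at every node Δ·S+B equals the discounted successor values.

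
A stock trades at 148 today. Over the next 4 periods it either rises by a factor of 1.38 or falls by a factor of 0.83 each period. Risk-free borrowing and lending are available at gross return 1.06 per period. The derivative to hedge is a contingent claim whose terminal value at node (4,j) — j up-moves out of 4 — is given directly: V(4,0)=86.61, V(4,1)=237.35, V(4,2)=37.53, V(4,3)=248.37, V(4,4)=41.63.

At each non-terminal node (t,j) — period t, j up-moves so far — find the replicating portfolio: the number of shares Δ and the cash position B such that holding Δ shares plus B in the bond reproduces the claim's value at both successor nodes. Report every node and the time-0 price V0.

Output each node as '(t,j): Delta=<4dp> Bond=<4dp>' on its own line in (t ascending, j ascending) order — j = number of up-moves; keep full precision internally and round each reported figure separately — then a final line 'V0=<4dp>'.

Risk-neutral probability p* = (R−d)/(u−d) = (1.06−0.83)/(1.38−0.83) = 0.4182.
At expiry t=4: V(4,0)=86.6100, V(4,1)=237.3500, V(4,2)=37.5300, V(4,3)=248.3700, V(4,4)=41.6300
  t=3,j=0: stock 84.6245 → up 116.7818 (V=237.3500), down 70.2383 (V=86.6100). Price 141.1762; hedge Δ=3.2387, bond B=-132.8966.
  t=3,j=1: stock 140.7009 → up 194.1673 (V=37.5300), down 116.7818 (V=237.3500). Price 145.0839; hedge Δ=-2.5821, bond B=508.3930.
  t=3,j=2: stock 233.9365 → up 322.8324 (V=248.3700), down 194.1673 (V=37.5300). Price 118.5844; hedge Δ=1.6387, bond B=-264.7611.
  t=3,j=3: stock 388.9547 → up 536.7574 (V=41.6300), down 322.8324 (V=248.3700). Price 152.7501; hedge Δ=-0.9664, bond B=528.6410.
  t=2,j=0: stock 101.9572 → up 140.7009 (V=145.0839), down 84.6245 (V=141.1762). Price 134.7267; hedge Δ=0.0697, bond B=127.6218.
  t=2,j=1: stock 169.5192 → up 233.9365 (V=118.5844), down 140.7009 (V=145.0839). Price 126.4172; hedge Δ=-0.2842, bond B=174.5981.
  t=2,j=2: stock 281.8512 → up 388.9547 (V=152.7501), down 233.9365 (V=118.5844). Price 125.3508; hedge Δ=0.2204, bond B=63.2314.
  t=1,j=0: stock 122.8400 → up 169.5192 (V=126.4172), down 101.9572 (V=134.7267). Price 123.8225; hedge Δ=-0.1230, bond B=138.9306.
  t=1,j=1: stock 204.2400 → up 281.8512 (V=125.3508), down 169.5192 (V=126.4172). Price 118.8408; hedge Δ=-0.0095, bond B=120.7798.
  t=0,j=0: stock 148.0000 → up 204.2400 (V=118.8408), down 122.8400 (V=123.8225). Price 114.8483; hedge Δ=-0.0612, bond B=123.9059.
Self-financing check: at every node Δ·S+B equals the discounted successor values.

(0,0): Delta=-0.0612 Bond=123.9059
(1,0): Delta=-0.1230 Bond=138.9306
(1,1): Delta=-0.0095 Bond=120.7798
(2,0): Delta=0.0697 Bond=127.6218
(2,1): Delta=-0.2842 Bond=174.5981
(2,2): Delta=0.2204 Bond=63.2314
(3,0): Delta=3.2387 Bond=-132.8966
(3,1): Delta=-2.5821 Bond=508.3930
(3,2): Delta=1.6387 Bond=-264.7611
(3,3): Delta=-0.9664 Bond=528.6410
V0=114.8483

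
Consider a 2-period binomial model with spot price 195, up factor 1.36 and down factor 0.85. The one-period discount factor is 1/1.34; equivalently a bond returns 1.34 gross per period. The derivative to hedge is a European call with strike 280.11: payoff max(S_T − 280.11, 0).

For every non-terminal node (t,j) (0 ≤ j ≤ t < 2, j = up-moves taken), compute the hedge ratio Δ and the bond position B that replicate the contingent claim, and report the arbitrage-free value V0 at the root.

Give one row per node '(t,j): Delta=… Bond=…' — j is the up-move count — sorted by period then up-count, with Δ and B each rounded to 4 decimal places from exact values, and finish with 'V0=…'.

(0,0): Delta=0.5808 Bond=-71.8448
(1,0): Delta=0.0000 Bond=0.0000
(1,1): Delta=0.5956 Bond=-100.2015
V0=41.4164

Risk-neutral probability p* = (R−d)/(u−d) = (1.34−0.85)/(1.36−0.85) = 0.9608.
Payoff layer (t=2): V(2,0)=0.0000, V(2,1)=0.0000, V(2,2)=80.5620
Node (1,0) S=165.7500: V=(p*·0.0000+(1−p*)·0.0000)/1.34=0.0000; Δ=(0.0000−0.0000)/(225.4200−140.8875)=0.0000; B=V−Δ·S=0.0000
Node (1,1) S=265.2000: V=(p*·80.5620+(1−p*)·0.0000)/1.34=57.7632; Δ=(80.5620−0.0000)/(360.6720−225.4200)=0.5956; B=V−Δ·S=-100.2015
Node (0,0) S=195.0000: V=(p*·57.7632+(1−p*)·0.0000)/1.34=41.4164; Δ=(57.7632−0.0000)/(265.2000−165.7500)=0.5808; B=V−Δ·S=-71.8448
Each (Δ,B) replicates both successor values, so the strategy is self-financing and V0 is arbitrage-free.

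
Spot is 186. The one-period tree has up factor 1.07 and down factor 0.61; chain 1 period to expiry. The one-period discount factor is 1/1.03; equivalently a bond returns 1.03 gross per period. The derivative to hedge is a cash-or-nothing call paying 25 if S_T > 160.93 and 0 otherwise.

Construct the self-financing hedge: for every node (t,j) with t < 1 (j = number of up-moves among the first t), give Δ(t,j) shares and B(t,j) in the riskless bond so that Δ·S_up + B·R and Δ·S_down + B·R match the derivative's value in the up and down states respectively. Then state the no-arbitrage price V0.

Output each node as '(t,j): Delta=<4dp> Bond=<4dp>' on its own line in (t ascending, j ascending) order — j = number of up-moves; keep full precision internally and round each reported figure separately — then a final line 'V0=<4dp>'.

(0,0): Delta=0.2922 Bond=-32.1866
V0=22.1612

No-arbitrage ⇒ martingale measure with p* = (R−d)/(u−d) = 0.9130.
At expiry t=1: V(1,0)=0.0000, V(1,1)=25.0000
Node (0,0) S=186.0000: V=(p*·25.0000+(1−p*)·0.0000)/1.03=22.1612; Δ=(25.0000−0.0000)/(199.0200−113.4600)=0.2922; B=V−Δ·S=-32.1866
Root portfolio cost Δ·186+B reproduces V0=22.1612.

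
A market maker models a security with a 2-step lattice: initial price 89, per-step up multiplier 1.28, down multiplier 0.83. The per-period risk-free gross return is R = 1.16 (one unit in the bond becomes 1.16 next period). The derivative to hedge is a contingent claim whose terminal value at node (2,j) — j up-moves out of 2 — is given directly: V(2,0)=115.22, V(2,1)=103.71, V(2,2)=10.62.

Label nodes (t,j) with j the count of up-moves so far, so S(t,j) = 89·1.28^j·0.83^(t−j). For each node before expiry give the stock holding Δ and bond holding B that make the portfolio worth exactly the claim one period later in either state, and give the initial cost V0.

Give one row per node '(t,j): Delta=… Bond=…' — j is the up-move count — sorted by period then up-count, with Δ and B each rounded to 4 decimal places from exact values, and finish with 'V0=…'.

(0,0): Delta=-1.5355 Bond=177.1354
(1,0): Delta=-0.3463 Bond=117.6289
(1,1): Delta=-1.8159 Bond=237.4218
V0=40.4777

Since d<R<u, set p* = (R−d)/(u−d) = 0.7333; price each node as the discounted p*-expectation of its children.
Terminal payoffs: V(2,0)=115.2200, V(2,1)=103.7100, V(2,2)=10.6200
Node (1,0) S=73.8700: V=(p*·103.7100+(1−p*)·115.2200)/1.16=92.0511; Δ=(103.7100−115.2200)/(94.5536−61.3121)=-0.3463; B=V−Δ·S=117.6289
Node (1,1) S=113.9200: V=(p*·10.6200+(1−p*)·103.7100)/1.16=30.5552; Δ=(10.6200−103.7100)/(145.8176−94.5536)=-1.8159; B=V−Δ·S=237.4218
Node (0,0) S=89.0000: V=(p*·30.5552+(1−p*)·92.0511)/1.16=40.4777; Δ=(30.5552−92.0511)/(113.9200−73.8700)=-1.5355; B=V−Δ·S=177.1354
The time-0 hedge costs 40.4777, which is the no-arbitrage price.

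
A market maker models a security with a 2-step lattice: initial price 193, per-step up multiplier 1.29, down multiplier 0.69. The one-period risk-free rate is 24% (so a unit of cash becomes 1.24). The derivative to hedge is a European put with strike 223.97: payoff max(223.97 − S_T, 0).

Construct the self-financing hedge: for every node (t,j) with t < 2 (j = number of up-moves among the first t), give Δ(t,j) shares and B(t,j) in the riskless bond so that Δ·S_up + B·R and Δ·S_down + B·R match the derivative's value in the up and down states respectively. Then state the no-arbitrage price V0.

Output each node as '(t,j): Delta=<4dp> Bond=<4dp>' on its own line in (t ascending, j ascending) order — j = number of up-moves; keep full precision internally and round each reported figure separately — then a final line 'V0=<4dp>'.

(0,0): Delta=-0.3795 Bond=79.0216
(1,0): Delta=-1.0000 Bond=180.6210
(1,1): Delta=-0.3493 Bond=90.4746
V0=5.7813

Risk-neutral probability p* = (R−d)/(u−d) = (1.24−0.69)/(1.29−0.69) = 0.9167.
At expiry t=2: V(2,0)=132.0827, V(2,1)=52.1807, V(2,2)=0.0000
  t=1,j=0: stock 133.1700 → up 171.7893 (V=52.1807), down 91.8873 (V=132.0827). Price 47.4510; hedge Δ=-1.0000, bond B=180.6210.
  t=1,j=1: stock 248.9700 → up 321.1713 (V=0.0000), down 171.7893 (V=52.1807). Price 3.5068; hedge Δ=-0.3493, bond B=90.4746.
  t=0,j=0: stock 193.0000 → up 248.9700 (V=3.5068), down 133.1700 (V=47.4510). Price 5.7813; hedge Δ=-0.3795, bond B=79.0216.
Each (Δ,B) replicates both successor values, so the strategy is self-financing and V0 is arbitrage-free.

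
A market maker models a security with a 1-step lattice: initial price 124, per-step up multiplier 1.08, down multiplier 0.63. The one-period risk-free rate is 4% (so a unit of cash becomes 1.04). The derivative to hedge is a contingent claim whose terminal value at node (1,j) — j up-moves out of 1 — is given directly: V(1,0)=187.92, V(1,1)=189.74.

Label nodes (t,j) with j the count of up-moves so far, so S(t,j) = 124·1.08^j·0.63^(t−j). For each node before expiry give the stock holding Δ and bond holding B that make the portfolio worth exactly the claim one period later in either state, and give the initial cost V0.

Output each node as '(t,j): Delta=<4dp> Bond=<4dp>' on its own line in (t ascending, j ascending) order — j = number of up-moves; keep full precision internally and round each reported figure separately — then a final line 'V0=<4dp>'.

(0,0): Delta=0.0326 Bond=178.2423
V0=182.2868

Risk-neutral probability p* = (R−d)/(u−d) = (1.04−0.63)/(1.08−0.63) = 0.9111.
At expiry t=1: V(1,0)=187.9200, V(1,1)=189.7400
(0,0): S=124.0000. Δ = (V_up−V_dn)/(S_up−S_dn) = (189.7400−187.9200)/(133.9200−78.1200) = 0.0326. V = [p*·189.7400 + (1−p*)·187.9200]/1.04 = 182.2868. B = V − Δ·S = 178.2423.
Root portfolio cost Δ·124+B reproduces V0=182.2868.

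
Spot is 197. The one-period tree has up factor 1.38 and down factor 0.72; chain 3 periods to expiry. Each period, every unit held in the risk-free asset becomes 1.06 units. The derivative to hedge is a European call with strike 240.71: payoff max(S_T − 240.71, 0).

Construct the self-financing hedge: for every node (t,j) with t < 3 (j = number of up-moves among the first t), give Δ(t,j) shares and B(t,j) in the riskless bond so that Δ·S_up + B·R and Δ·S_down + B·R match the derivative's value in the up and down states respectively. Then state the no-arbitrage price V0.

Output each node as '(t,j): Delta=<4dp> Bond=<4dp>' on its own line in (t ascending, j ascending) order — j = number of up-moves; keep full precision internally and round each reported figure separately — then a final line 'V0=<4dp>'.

Risk-neutral probability p* = (R−d)/(u−d) = (1.06−0.72)/(1.38−0.72) = 0.5152.
Terminal payoffs: V(3,0)=0.0000, V(3,1)=0.0000, V(3,2)=29.4101, V(3,3)=277.0202
  t=2,j=0: stock 102.1248 → up 140.9322 (V=0.0000), down 73.5299 (V=0.0000). Price 0.0000; hedge Δ=0.0000, bond B=0.0000.
  t=2,j=1: stock 195.7392 → up 270.1201 (V=29.4101), down 140.9322 (V=0.0000). Price 14.2931; hedge Δ=0.2277, bond B=-30.2677.
  t=2,j=2: stock 375.1668 → up 517.7302 (V=277.0202), down 270.1201 (V=29.4101). Price 148.0819; hedge Δ=1.0000, bond B=-227.0849.
  t=1,j=0: stock 141.8400 → up 195.7392 (V=14.2931), down 102.1248 (V=0.0000). Price 6.9463; hedge Δ=0.1527, bond B=-14.7099.
  t=1,j=1: stock 271.8600 → up 375.1668 (V=148.0819), down 195.7392 (V=14.2931). Price 78.5043; hedge Δ=0.7456, bond B=-124.2060.
  t=0,j=0: stock 197.0000 → up 271.8600 (V=78.5043), down 141.8400 (V=6.9463). Price 41.3297; hedge Δ=0.5504, bond B=-67.0915.
Each (Δ,B) replicates both successor values, so the strategy is self-financing and V0 is arbitrage-free.

(0,0): Delta=0.5504 Bond=-67.0915
(1,0): Delta=0.1527 Bond=-14.7099
(1,1): Delta=0.7456 Bond=-124.2060
(2,0): Delta=0.0000 Bond=0.0000
(2,1): Delta=0.2277 Bond=-30.2677
(2,2): Delta=1.0000 Bond=-227.0849
V0=41.3297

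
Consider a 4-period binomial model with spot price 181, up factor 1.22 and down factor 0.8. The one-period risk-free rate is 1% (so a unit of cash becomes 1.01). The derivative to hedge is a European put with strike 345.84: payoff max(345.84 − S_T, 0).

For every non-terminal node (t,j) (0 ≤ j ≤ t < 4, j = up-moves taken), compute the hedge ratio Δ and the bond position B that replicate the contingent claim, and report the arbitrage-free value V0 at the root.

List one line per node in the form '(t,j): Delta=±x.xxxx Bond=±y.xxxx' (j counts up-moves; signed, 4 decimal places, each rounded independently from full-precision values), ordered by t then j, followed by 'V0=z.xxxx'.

Since d<R<u, set p* = (R−d)/(u−d) = 0.5000; price each node as the discounted p*-expectation of its children.
Terminal payoffs: V(4,0)=271.7024, V(4,1)=232.7802, V(4,2)=173.4237, V(4,3)=82.9052, V(4,4)=0.0000
(3,0): S=92.6720. Δ = (V_up−V_dn)/(S_up−S_dn) = (232.7802−271.7024)/(113.0598−74.1376) = -1.0000. V = [p*·232.7802 + (1−p*)·271.7024]/1.01 = 249.7438. B = V − Δ·S = 342.4158.
(3,1): S=141.3248. Δ = (V_up−V_dn)/(S_up−S_dn) = (173.4237−232.7802)/(172.4163−113.0598) = -1.0000. V = [p*·173.4237 + (1−p*)·232.7802]/1.01 = 201.0910. B = V − Δ·S = 342.4158.
(3,2): S=215.5203. Δ = (V_up−V_dn)/(S_up−S_dn) = (82.9052−173.4237)/(262.9348−172.4163) = -1.0000. V = [p*·82.9052 + (1−p*)·173.4237]/1.01 = 126.8955. B = V − Δ·S = 342.4158.
(3,3): S=328.6685. Δ = (V_up−V_dn)/(S_up−S_dn) = (0.0000−82.9052)/(400.9756−262.9348) = -0.6006. V = [p*·0.0000 + (1−p*)·82.9052]/1.01 = 41.0422. B = V − Δ·S = 238.4355.
(2,0): S=115.8400. Δ = (V_up−V_dn)/(S_up−S_dn) = (201.0910−249.7438)/(141.3248−92.6720) = -1.0000. V = [p*·201.0910 + (1−p*)·249.7438]/1.01 = 223.1856. B = V − Δ·S = 339.0256.
(2,1): S=176.6560. Δ = (V_up−V_dn)/(S_up−S_dn) = (126.8955−201.0910)/(215.5203−141.3248) = -1.0000. V = [p*·126.8955 + (1−p*)·201.0910]/1.01 = 162.3696. B = V − Δ·S = 339.0256.
(2,2): S=269.4004. Δ = (V_up−V_dn)/(S_up−S_dn) = (41.0422−126.8955)/(328.6685−215.5203) = -0.7588. V = [p*·41.0422 + (1−p*)·126.8955]/1.01 = 83.1375. B = V − Δ·S = 287.5502.
(1,0): S=144.8000. Δ = (V_up−V_dn)/(S_up−S_dn) = (162.3696−223.1856)/(176.6560−115.8400) = -1.0000. V = [p*·162.3696 + (1−p*)·223.1856]/1.01 = 190.8689. B = V − Δ·S = 335.6689.
(1,1): S=220.8200. Δ = (V_up−V_dn)/(S_up−S_dn) = (83.1375−162.3696)/(269.4004−176.6560) = -0.8543. V = [p*·83.1375 + (1−p*)·162.3696]/1.01 = 121.5382. B = V − Δ·S = 310.1860.
(0,0): S=181.0000. Δ = (V_up−V_dn)/(S_up−S_dn) = (121.5382−190.8689)/(220.8200−144.8000) = -0.9120. V = [p*·121.5382 + (1−p*)·190.8689]/1.01 = 154.6570. B = V − Δ·S = 319.7302.
Self-financing check: at every node Δ·S+B equals the discounted successor values.

(0,0): Delta=-0.9120 Bond=319.7302
(1,0): Delta=-1.0000 Bond=335.6689
(1,1): Delta=-0.8543 Bond=310.1860
(2,0): Delta=-1.0000 Bond=339.0256
(2,1): Delta=-1.0000 Bond=339.0256
(2,2): Delta=-0.7588 Bond=287.5502
(3,0): Delta=-1.0000 Bond=342.4158
(3,1): Delta=-1.0000 Bond=342.4158
(3,2): Delta=-1.0000 Bond=342.4158
(3,3): Delta=-0.6006 Bond=238.4355
V0=154.6570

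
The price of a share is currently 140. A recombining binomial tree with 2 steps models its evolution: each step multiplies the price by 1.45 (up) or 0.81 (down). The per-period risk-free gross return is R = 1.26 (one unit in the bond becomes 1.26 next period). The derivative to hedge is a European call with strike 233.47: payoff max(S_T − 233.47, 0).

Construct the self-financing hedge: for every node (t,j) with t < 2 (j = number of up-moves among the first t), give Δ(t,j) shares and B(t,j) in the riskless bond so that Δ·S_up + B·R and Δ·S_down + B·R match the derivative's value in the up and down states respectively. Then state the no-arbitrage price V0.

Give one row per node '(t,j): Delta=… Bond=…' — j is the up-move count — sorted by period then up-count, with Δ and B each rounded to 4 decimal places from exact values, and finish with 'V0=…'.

No-arbitrage ⇒ martingale measure with p* = (R−d)/(u−d) = 0.7031.
At expiry t=2: V(2,0)=0.0000, V(2,1)=0.0000, V(2,2)=60.8800
(1,0): S=113.4000. Δ = (V_up−V_dn)/(S_up−S_dn) = (0.0000−0.0000)/(164.4300−91.8540) = 0.0000. V = [p*·0.0000 + (1−p*)·0.0000]/1.26 = 0.0000. B = V − Δ·S = 0.0000.
(1,1): S=203.0000. Δ = (V_up−V_dn)/(S_up−S_dn) = (60.8800−0.0000)/(294.3500−164.4300) = 0.4686. V = [p*·60.8800 + (1−p*)·0.0000]/1.26 = 33.9732. B = V − Δ·S = -61.1518.
(0,0): S=140.0000. Δ = (V_up−V_dn)/(S_up−S_dn) = (33.9732−0.0000)/(203.0000−113.4000) = 0.3792. V = [p*·33.9732 + (1−p*)·0.0000]/1.26 = 18.9583. B = V − Δ·S = -34.1249.
Each (Δ,B) replicates both successor values, so the strategy is self-financing and V0 is arbitrage-free.

(0,0): Delta=0.3792 Bond=-34.1249
(1,0): Delta=0.0000 Bond=0.0000
(1,1): Delta=0.4686 Bond=-61.1518
V0=18.9583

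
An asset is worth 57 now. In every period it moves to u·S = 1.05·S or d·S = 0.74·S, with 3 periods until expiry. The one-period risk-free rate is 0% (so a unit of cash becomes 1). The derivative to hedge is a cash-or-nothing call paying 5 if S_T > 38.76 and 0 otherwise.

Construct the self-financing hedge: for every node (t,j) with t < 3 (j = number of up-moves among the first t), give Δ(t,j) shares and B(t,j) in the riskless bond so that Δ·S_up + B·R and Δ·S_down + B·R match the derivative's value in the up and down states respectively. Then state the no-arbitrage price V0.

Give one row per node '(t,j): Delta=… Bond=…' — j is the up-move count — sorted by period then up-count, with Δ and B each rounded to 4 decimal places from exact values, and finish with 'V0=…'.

(0,0): Delta=0.0766 Bond=0.2880
(1,0): Delta=0.3207 Bond=-10.0104
(1,1): Delta=0.0435 Bond=2.2685
(2,0): Delta=0.0000 Bond=0.0000
(2,1): Delta=0.3642 Bond=-11.9355
(2,2): Delta=0.0000 Bond=5.0000
V0=4.6517

Since d<R<u, set p* = (R−d)/(u−d) = 0.8387; price each node as the discounted p*-expectation of its children.
Payoff layer (t=3): V(3,0)=0.0000, V(3,1)=0.0000, V(3,2)=5.0000, V(3,3)=5.0000
  t=2,j=0: stock 31.2132 → up 32.7739 (V=0.0000), down 23.0978 (V=0.0000). Price 0.0000; hedge Δ=0.0000, bond B=0.0000.
  t=2,j=1: stock 44.2890 → up 46.5035 (V=5.0000), down 32.7739 (V=0.0000). Price 4.1935; hedge Δ=0.3642, bond B=-11.9355.
  t=2,j=2: stock 62.8425 → up 65.9846 (V=5.0000), down 46.5035 (V=5.0000). Price 5.0000; hedge Δ=0.0000, bond B=5.0000.
  t=1,j=0: stock 42.1800 → up 44.2890 (V=4.1935), down 31.2132 (V=0.0000). Price 3.5172; hedge Δ=0.3207, bond B=-10.0104.
  t=1,j=1: stock 59.8500 → up 62.8425 (V=5.0000), down 44.2890 (V=4.1935). Price 4.8699; hedge Δ=0.0435, bond B=2.2685.
  t=0,j=0: stock 57.0000 → up 59.8500 (V=4.8699), down 42.1800 (V=3.5172). Price 4.6517; hedge Δ=0.0766, bond B=0.2880.
The time-0 hedge costs 4.6517, which is the no-arbitrage price.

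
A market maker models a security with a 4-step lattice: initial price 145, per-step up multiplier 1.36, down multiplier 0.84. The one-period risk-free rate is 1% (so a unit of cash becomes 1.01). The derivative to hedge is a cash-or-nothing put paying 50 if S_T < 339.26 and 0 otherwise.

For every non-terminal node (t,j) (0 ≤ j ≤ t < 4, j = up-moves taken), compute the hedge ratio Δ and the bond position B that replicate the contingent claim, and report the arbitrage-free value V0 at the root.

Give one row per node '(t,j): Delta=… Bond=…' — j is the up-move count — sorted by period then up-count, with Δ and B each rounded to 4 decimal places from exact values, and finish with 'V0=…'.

Risk-neutral probability p* = (R−d)/(u−d) = (1.01−0.84)/(1.36−0.84) = 0.3269.
Terminal payoffs: V(4,0)=50.0000, V(4,1)=50.0000, V(4,2)=50.0000, V(4,3)=50.0000, V(4,4)=0.0000
  t=3,j=0: stock 85.9421 → up 116.8812 (V=50.0000), down 72.1913 (V=50.0000). Price 49.5050; hedge Δ=0.0000, bond B=49.5050.
  t=3,j=1: stock 139.1443 → up 189.2363 (V=50.0000), down 116.8812 (V=50.0000). Price 49.5050; hedge Δ=0.0000, bond B=49.5050.
  t=3,j=2: stock 225.2813 → up 306.3825 (V=50.0000), down 189.2363 (V=50.0000). Price 49.5050; hedge Δ=0.0000, bond B=49.5050.
  t=3,j=3: stock 364.7411 → up 496.0479 (V=0.0000), down 306.3825 (V=50.0000). Price 33.3206; hedge Δ=-0.2636, bond B=129.4745.
  t=2,j=0: stock 102.3120 → up 139.1443 (V=49.5050), down 85.9421 (V=49.5050). Price 49.0148; hedge Δ=0.0000, bond B=49.0148.
  t=2,j=1: stock 165.6480 → up 225.2813 (V=49.5050), down 139.1443 (V=49.5050). Price 49.0148; hedge Δ=0.0000, bond B=49.0148.
  t=2,j=2: stock 268.1920 → up 364.7411 (V=33.3206), down 225.2813 (V=49.5050). Price 43.7762; hedge Δ=-0.1160, bond B=74.8998.
  t=1,j=0: stock 121.8000 → up 165.6480 (V=49.0148), down 102.3120 (V=49.0148). Price 48.5295; hedge Δ=0.0000, bond B=48.5295.
  t=1,j=1: stock 197.2000 → up 268.1920 (V=43.7762), down 165.6480 (V=49.0148). Price 46.8338; hedge Δ=-0.0511, bond B=56.9081.
  t=0,j=0: stock 145.0000 → up 197.2000 (V=46.8338), down 121.8000 (V=48.5295). Price 47.5002; hedge Δ=-0.0225, bond B=50.7611.
Self-financing check: at every node Δ·S+B equals the discounted successor values.

(0,0): Delta=-0.0225 Bond=50.7611
(1,0): Delta=0.0000 Bond=48.5295
(1,1): Delta=-0.0511 Bond=56.9081
(2,0): Delta=0.0000 Bond=49.0148
(2,1): Delta=0.0000 Bond=49.0148
(2,2): Delta=-0.1160 Bond=74.8998
(3,0): Delta=0.0000 Bond=49.5050
(3,1): Delta=0.0000 Bond=49.5050
(3,2): Delta=0.0000 Bond=49.5050
(3,3): Delta=-0.2636 Bond=129.4745
V0=47.5002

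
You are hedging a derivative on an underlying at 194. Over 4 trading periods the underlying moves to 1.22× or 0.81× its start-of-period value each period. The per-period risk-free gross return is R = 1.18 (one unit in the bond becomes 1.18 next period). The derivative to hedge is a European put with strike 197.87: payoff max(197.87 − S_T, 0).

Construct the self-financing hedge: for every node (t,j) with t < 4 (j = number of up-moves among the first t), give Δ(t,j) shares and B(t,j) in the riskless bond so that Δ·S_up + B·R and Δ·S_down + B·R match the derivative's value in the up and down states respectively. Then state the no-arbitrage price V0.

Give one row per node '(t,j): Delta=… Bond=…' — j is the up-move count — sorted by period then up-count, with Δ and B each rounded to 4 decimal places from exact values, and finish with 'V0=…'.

(0,0): Delta=-0.0282 Bond=5.8055
(1,0): Delta=-0.2059 Bond=34.7730
(1,1): Delta=-0.0155 Bond=3.8318
(2,0): Delta=-1.0000 Bond=142.1072
(2,1): Delta=-0.1489 Bond=30.1051
(2,2): Delta=-0.0059 Bond=1.7558
(3,0): Delta=-1.0000 Bond=167.6864
(3,1): Delta=-1.0000 Bond=167.6864
(3,2): Delta=-0.0878 Bond=21.2362
(3,3): Delta=0.0000 Bond=0.0000
V0=0.3320

Risk-neutral probability p* = (R−d)/(u−d) = (1.18−0.81)/(1.22−0.81) = 0.9024.
At expiry t=4: V(4,0)=114.3594, V(4,1)=72.0885, V(4,2)=8.4214, V(4,3)=0.0000, V(4,4)=0.0000
Node (3,0) S=103.0996: V=(p*·72.0885+(1−p*)·114.3594)/1.18=64.5869; Δ=(72.0885−114.3594)/(125.7815−83.5106)=-1.0000; B=V−Δ·S=167.6864
Node (3,1) S=155.2857: V=(p*·8.4214+(1−p*)·72.0885)/1.18=12.4007; Δ=(8.4214−72.0885)/(189.4486−125.7815)=-1.0000; B=V−Δ·S=167.6864
Node (3,2) S=233.8872: V=(p*·0.0000+(1−p*)·8.4214)/1.18=0.6963; Δ=(0.0000−8.4214)/(285.3424−189.4486)=-0.0878; B=V−Δ·S=21.2362
Node (3,3) S=352.2745: V=(p*·0.0000+(1−p*)·0.0000)/1.18=0.0000; Δ=(0.0000−0.0000)/(429.7749−285.3424)=0.0000; B=V−Δ·S=0.0000
Node (2,0) S=127.2834: V=(p*·12.4007+(1−p*)·64.5869)/1.18=14.8238; Δ=(12.4007−64.5869)/(155.2857−103.0996)=-1.0000; B=V−Δ·S=142.1072
Node (2,1) S=191.7108: V=(p*·0.6963+(1−p*)·12.4007)/1.18=1.5578; Δ=(0.6963−12.4007)/(233.8872−155.2857)=-0.1489; B=V−Δ·S=30.1051
Node (2,2) S=288.7496: V=(p*·0.0000+(1−p*)·0.6963)/1.18=0.0576; Δ=(0.0000−0.6963)/(352.2745−233.8872)=-0.0059; B=V−Δ·S=1.7558
Node (1,0) S=157.1400: V=(p*·1.5578+(1−p*)·14.8238)/1.18=2.4170; Δ=(1.5578−14.8238)/(191.7108−127.2834)=-0.2059; B=V−Δ·S=34.7730
Node (1,1) S=236.6800: V=(p*·0.0576+(1−p*)·1.5578)/1.18=0.1728; Δ=(0.0576−1.5578)/(288.7496−191.7108)=-0.0155; B=V−Δ·S=3.8318
Node (0,0) S=194.0000: V=(p*·0.1728+(1−p*)·2.4170)/1.18=0.3320; Δ=(0.1728−2.4170)/(236.6800−157.1400)=-0.0282; B=V−Δ·S=5.8055
Root portfolio cost Δ·194+B reproduces V0=0.3320.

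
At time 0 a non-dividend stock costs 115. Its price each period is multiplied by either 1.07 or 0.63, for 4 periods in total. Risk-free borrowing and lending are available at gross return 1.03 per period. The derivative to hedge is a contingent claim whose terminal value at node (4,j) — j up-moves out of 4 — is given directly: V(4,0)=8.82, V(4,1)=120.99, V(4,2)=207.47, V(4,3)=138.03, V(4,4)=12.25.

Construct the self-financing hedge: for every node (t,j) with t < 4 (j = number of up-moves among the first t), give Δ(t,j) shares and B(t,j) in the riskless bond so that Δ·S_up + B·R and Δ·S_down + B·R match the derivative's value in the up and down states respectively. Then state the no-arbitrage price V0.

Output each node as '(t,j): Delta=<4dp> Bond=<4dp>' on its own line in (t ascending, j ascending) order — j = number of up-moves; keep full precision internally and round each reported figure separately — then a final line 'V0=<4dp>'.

No-arbitrage ⇒ martingale measure with p* = (R−d)/(u−d) = 0.9091.
Terminal values V(4,·): V(4,0)=8.8200, V(4,1)=120.9900, V(4,2)=207.4700, V(4,3)=138.0300, V(4,4)=12.2500
(3,0): S=28.7554. Δ = (V_up−V_dn)/(S_up−S_dn) = (120.9900−8.8200)/(30.7683−18.1159) = 8.8655. V = [p*·120.9900 + (1−p*)·8.8200]/1.03 = 107.5658. B = V − Δ·S = -147.3661.
(3,1): S=48.8385. Δ = (V_up−V_dn)/(S_up−S_dn) = (207.4700−120.9900)/(52.2572−30.7683) = 4.0244. V = [p*·207.4700 + (1−p*)·120.9900]/1.03 = 193.7944. B = V − Δ·S = -2.7511.
(3,2): S=82.9480. Δ = (V_up−V_dn)/(S_up−S_dn) = (138.0300−207.4700)/(88.7544−52.2572) = -1.9026. V = [p*·138.0300 + (1−p*)·207.4700]/1.03 = 140.1386. B = V − Δ·S = 297.9568.
(3,3): S=140.8799. Δ = (V_up−V_dn)/(S_up−S_dn) = (12.2500−138.0300)/(150.7415−88.7544) = -2.0291. V = [p*·12.2500 + (1−p*)·138.0300]/1.03 = 22.9947. B = V − Δ·S = 308.8583.
(2,0): S=45.6435. Δ = (V_up−V_dn)/(S_up−S_dn) = (193.7944−107.5658)/(48.8385−28.7554) = 4.2936. V = [p*·193.7944 + (1−p*)·107.5658]/1.03 = 180.5392. B = V − Δ·S = -15.4349.
(2,1): S=77.5215. Δ = (V_up−V_dn)/(S_up−S_dn) = (140.1386−193.7944)/(82.9480−48.8385) = -1.5730. V = [p*·140.1386 + (1−p*)·193.7944]/1.03 = 140.7926. B = V − Δ·S = 262.7375.
(2,2): S=131.6635. Δ = (V_up−V_dn)/(S_up−S_dn) = (22.9947−140.1386)/(140.8799−82.9480) = -2.0221. V = [p*·22.9947 + (1−p*)·140.1386]/1.03 = 32.6642. B = V − Δ·S = 298.9003.
(1,0): S=72.4500. Δ = (V_up−V_dn)/(S_up−S_dn) = (140.7926−180.5392)/(77.5215−45.6435) = -1.2468. V = [p*·140.7926 + (1−p*)·180.5392]/1.03 = 140.1999. B = V − Δ·S = 230.5332.
(1,1): S=123.0500. Δ = (V_up−V_dn)/(S_up−S_dn) = (32.6642−140.7926)/(131.6635−77.5215) = -1.9971. V = [p*·32.6642 + (1−p*)·140.7926]/1.03 = 41.2564. B = V − Δ·S = 287.0027.
(0,0): S=115.0000. Δ = (V_up−V_dn)/(S_up−S_dn) = (41.2564−140.1999)/(123.0500−72.4500) = -1.9554. V = [p*·41.2564 + (1−p*)·140.1999]/1.03 = 48.7876. B = V − Δ·S = 273.6593.
Check: Δ(0,0)·S0 + B(0,0) = 48.7876 = V0.

(0,0): Delta=-1.9554 Bond=273.6593
(1,0): Delta=-1.2468 Bond=230.5332
(1,1): Delta=-1.9971 Bond=287.0027
(2,0): Delta=4.2936 Bond=-15.4349
(2,1): Delta=-1.5730 Bond=262.7375
(2,2): Delta=-2.0221 Bond=298.9003
(3,0): Delta=8.8655 Bond=-147.3661
(3,1): Delta=4.0244 Bond=-2.7511
(3,2): Delta=-1.9026 Bond=297.9568
(3,3): Delta=-2.0291 Bond=308.8583
V0=48.7876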